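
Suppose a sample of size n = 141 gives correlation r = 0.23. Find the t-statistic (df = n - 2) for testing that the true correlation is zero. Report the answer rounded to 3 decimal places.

1 − r² = 1 − 0.0529 = 0.9471;  √(1−r²) = 0.973191
√(n−2) = √139 = 11.789826
t = r·√(n−2)/√(1−r²) = 0.23 · 11.789826 / 0.973191 = 2.786

2.786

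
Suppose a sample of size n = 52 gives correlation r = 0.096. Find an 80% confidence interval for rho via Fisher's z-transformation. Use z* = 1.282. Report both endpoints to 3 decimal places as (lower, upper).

(-0.087, 0.272)

z_r = atanh(0.096) = 0.096297;  SE = 1/√(n−3) = 1/√49 = 0.142857
z-limits: 0.096297 ± 1.282·0.142857 = 0.096297 ± 0.183143 = [-0.086846, 0.279440]
ρ-limits: (tanh -0.086846, tanh 0.279440) = (-0.087, 0.272)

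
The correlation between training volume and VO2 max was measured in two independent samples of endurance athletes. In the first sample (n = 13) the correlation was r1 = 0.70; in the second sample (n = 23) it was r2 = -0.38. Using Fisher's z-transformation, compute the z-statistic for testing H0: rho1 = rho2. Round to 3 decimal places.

Fisher z-transforms: z1 = atanh(0.70) = 0.867301, z2 = atanh(-0.38) = -0.400060; difference d = 1.267361
Var(d) = 1/10 + 1/20 = 0.1000000 + 0.0500000 = 0.1500000
z = d/√Var(d) = 1.267361 / √0.1500000 = 1.267361 / 0.387298 = 3.272

3.272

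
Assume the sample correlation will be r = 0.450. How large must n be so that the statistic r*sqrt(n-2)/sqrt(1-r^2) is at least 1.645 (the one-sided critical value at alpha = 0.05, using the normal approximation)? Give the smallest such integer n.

13

r√(n−2)/√(1−r²) ≥ 1.645  ⇔  n−2 ≥ (1.645)²·(1−r²)/r²
(1−r²)/r² = (1−0.202500)/0.202500 = 3.9383
n ≥ 2 + 2.706025·3.9383 = 2 + 10.6571 = 12.6571
⌈12.6571⌉ = 13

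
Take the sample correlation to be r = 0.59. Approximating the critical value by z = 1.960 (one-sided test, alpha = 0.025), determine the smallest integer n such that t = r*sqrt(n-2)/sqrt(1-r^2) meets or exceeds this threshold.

r√(n−2)/√(1−r²) ≥ 1.960  ⇔  n−2 ≥ (1.960)²·(1−r²)/r²
(1−r²)/r² = (1−0.3481)/0.3481 = 1.8727
n ≥ 2 + 3.8416·1.8727 = 2 + 7.1942 = 9.1942
⌈9.1942⌉ = 10

10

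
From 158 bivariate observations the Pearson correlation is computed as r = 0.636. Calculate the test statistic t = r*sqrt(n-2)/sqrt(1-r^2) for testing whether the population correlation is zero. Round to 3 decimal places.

1 − r² = 1 − 0.404496 = 0.595504;  √(1−r²) = 0.771689
√(n−2) = √156 = 12.489996
t = r·√(n−2)/√(1−r²) = 0.636 · 12.489996 / 0.771689 = 10.294

10.294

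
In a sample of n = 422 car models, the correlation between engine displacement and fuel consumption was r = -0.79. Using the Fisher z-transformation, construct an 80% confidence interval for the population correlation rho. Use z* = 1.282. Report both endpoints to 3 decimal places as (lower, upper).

(-0.812, -0.765)

Fisher z: z_r = atanh(r) = ½·ln((1+(-0.79))/(1−(-0.79))) = -1.071432
SE(z) = 1/√(n−3) = 1/√419 = 0.048853
80% ⇒ z* = 1.282; margin = 1.282·0.048853 = 0.062630
CI on z-scale: (-1.134062, -1.008802)
Back-transform: tanh(-1.134062) = -0.812405, tanh(-1.008802) = -0.765266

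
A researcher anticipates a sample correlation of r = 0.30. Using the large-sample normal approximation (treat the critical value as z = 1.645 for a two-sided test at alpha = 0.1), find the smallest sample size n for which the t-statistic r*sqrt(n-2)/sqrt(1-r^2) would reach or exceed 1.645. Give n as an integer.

Need r·√(n−2)/√(1−r²) ≥ 1.645
√(n−2) ≥ 1.645·√(1−0.0900) / 0.30 = 1.645·0.953939 / 0.30 = 5.2308
n−2 ≥ 27.3613  ⇒  n ≥ 29.3613
Smallest integer n = 30

30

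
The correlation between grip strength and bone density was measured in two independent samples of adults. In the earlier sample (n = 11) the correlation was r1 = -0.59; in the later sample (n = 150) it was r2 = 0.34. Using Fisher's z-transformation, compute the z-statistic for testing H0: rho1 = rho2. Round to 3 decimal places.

Fisher z-transforms: z1 = atanh(-0.59) = -0.677666, z2 = atanh(0.34) = 0.354093; difference d = -1.031759
Var(d) = 1/8 + 1/147 = 0.1250000 + 0.0068027 = 0.1318027
z = d/√Var(d) = -1.031759 / √0.1318027 = -1.031759 / 0.363046 = -2.842

-2.842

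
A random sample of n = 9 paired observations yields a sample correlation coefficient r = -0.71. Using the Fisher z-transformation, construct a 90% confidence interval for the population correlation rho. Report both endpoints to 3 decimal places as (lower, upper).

(-0.915, -0.212)

Fisher z: z_r = atanh(r) = ½·ln((1+(-0.71))/(1−(-0.71))) = -0.887184
SE(z) = 1/√(n−3) = 1/√6 = 0.408248
90% ⇒ z* = 1.645; margin = 1.645·0.408248 = 0.671568
CI on z-scale: (-1.558752, -0.215616)
Back-transform: tanh(-1.558752) = -0.915218, tanh(-0.215616) = -0.212336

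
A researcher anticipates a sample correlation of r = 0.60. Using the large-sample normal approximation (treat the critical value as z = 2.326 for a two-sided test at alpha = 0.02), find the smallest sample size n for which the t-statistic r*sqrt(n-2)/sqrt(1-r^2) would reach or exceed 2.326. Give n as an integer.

r√(n−2)/√(1−r²) ≥ 2.326  ⇔  n−2 ≥ (2.326)²·(1−r²)/r²
(1−r²)/r² = (1−0.3600)/0.3600 = 1.7778
n ≥ 2 + 5.410276·1.7778 = 2 + 9.6184 = 11.6184
⌈11.6184⌉ = 12

12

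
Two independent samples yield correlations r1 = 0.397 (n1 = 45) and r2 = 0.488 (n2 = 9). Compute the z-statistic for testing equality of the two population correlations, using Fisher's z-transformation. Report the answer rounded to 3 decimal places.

z1 = atanh(0.397) = 0.420083,  z2 = atanh(0.488) = 0.533432
SE = √(1/(n1−3) + 1/(n2−3)) = √(1/42 + 1/6) = √(0.0238095 + 0.1666667) = √0.1904762 = 0.436436
z = (z1 − z2)/SE = (0.420083 − 0.533432) / 0.436436 = -0.113349 / 0.436436 = -0.260

-0.260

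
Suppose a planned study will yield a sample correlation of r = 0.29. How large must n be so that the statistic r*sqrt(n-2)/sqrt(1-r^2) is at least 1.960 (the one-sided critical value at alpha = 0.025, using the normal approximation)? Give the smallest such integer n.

44

r√(n−2)/√(1−r²) ≥ 1.960  ⇔  n−2 ≥ (1.960)²·(1−r²)/r²
(1−r²)/r² = (1−0.0841)/0.0841 = 10.8906
n ≥ 2 + 3.8416·10.8906 = 2 + 41.8373 = 43.8373
⌈43.8373⌉ = 44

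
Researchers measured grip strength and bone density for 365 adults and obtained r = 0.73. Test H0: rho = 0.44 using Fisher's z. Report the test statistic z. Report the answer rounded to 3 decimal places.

8.685

Fisher z: atanh(0.73) = 0.928727, atanh(0.44) = 0.472231
z = (z_r − z_0)·√(n−3) = (0.928727 − 0.472231)·√362 = 0.456496 · 19.026298 = 8.685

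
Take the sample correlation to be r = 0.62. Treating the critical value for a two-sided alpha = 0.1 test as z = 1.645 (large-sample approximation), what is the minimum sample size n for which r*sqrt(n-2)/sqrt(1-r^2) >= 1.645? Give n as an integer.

7

Need r·√(n−2)/√(1−r²) ≥ 1.645
√(n−2) ≥ 1.645·√(1−0.3844) / 0.62 = 1.645·0.784602 / 0.62 = 2.0817
n−2 ≥ 4.3335  ⇒  n ≥ 6.3335
Smallest integer n = 7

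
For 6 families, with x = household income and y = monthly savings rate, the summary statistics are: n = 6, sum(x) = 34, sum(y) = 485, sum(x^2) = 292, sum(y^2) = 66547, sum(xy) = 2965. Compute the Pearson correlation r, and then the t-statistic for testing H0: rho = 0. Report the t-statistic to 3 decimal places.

Numerator: nΣxy − (Σx)(Σy) = 6·2965 − (34)(485) = 1300
Denominator: √[(nΣx²−(Σx)²)(nΣy²−(Σy)²)]
  nΣx²−(Σx)² = 6·292 − 1156 = 596;  nΣy²−(Σy)² = 6·66547 − 235225 = 164057
  √(596·164057) = √97777972 = 9888.2745
r = 1300 / 9888.2745 = 0.1315
t = r·√(n−2)/√(1−r²) = 0.1315·√4 / √(1−0.017292) = 0.263000 / 0.991316 = 0.265

0.265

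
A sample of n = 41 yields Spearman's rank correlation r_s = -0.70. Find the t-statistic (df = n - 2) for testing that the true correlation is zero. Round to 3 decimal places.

-6.121

t = r_s·√(n−2) / √(1−r_s²) with r_s = -0.70, n = 41
  = -0.70·√39 / √(1 − 0.4900)
  = -0.70·6.244998 / 0.714143
  = -4.371499 / 0.714143 = -6.121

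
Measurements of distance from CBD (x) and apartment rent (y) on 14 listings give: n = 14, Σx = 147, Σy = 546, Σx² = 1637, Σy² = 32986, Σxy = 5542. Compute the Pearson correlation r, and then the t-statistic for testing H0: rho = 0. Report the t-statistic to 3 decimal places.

-0.644

S_xy = nΣxy − ΣxΣy = 14·5542 − 147·546 = 77588 − 80262 = -2674
S_xx = nΣx² − (Σx)² = 14·1637 − 147² = 22918 − 21609 = 1309
S_yy = nΣy² − (Σy)² = 14·32986 − 546² = 461804 − 298116 = 163688
r = S_xy / √(S_xx·S_yy) = -2674 / √(1309·163688) = -2674 / √214267592 = -2674 / 14637.8821 = -0.1827
t = r·√(n−2)/√(1−r²) = -0.1827·√12 / √(1−0.033379) = -0.632891 / 0.983169 = -0.644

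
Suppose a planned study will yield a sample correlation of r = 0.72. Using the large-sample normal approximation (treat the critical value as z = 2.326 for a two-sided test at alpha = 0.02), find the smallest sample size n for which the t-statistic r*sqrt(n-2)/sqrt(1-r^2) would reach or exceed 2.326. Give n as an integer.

Need r·√(n−2)/√(1−r²) ≥ 2.326
√(n−2) ≥ 2.326·√(1−0.5184) / 0.72 = 2.326·0.693974 / 0.72 = 2.2419
n−2 ≥ 5.0261  ⇒  n ≥ 7.0261
Smallest integer n = 8

8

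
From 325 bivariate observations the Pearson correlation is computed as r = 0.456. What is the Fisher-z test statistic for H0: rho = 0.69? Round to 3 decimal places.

-6.383

Fisher z: atanh(0.456) = 0.492249, atanh(0.69) = 0.847956
z = (z_r − z_0)·√(n−3) = (0.492249 − 0.847956)·√322 = -0.355707 · 17.944358 = -6.383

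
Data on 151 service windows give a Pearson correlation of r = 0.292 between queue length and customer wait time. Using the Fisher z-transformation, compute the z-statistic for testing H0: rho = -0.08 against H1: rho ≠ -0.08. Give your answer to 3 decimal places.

z_r = atanh(0.292) = 0.300751,  z_0 = atanh(-0.08) = -0.080171
SE = 1/√(n−3) = 1/√148 = 0.082199
z = (z_r − z_0)/SE = (0.300751 − (-0.080171)) / 0.082199 = 0.380922 / 0.082199 = 4.634

4.634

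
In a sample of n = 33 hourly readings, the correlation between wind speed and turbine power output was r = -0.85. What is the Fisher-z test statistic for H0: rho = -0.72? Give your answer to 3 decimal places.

-1.909

Fisher z: atanh(-0.85) = -1.256153, atanh(-0.72) = -0.907645
z = (z_r − z_0)·√(n−3) = (-1.256153 − (-0.907645))·√30 = -0.348508 · 5.477226 = -1.909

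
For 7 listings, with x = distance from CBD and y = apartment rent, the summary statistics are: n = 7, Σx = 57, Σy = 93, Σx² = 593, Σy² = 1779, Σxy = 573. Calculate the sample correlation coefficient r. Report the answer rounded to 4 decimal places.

-0.6964

S_xy = nΣxy − ΣxΣy = 7·573 − 57·93 = 4011 − 5301 = -1290
S_xx = nΣx² − (Σx)² = 7·593 − 57² = 4151 − 3249 = 902
S_yy = nΣy² − (Σy)² = 7·1779 − 93² = 12453 − 8649 = 3804
r = S_xy / √(S_xx·S_yy) = -1290 / √(902·3804) = -1290 / √3431208 = -1290 / 1852.3520 = -0.6964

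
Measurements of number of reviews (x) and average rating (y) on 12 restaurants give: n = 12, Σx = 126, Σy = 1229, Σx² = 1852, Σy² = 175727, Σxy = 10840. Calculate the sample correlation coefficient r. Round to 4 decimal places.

-0.4020

S_xy = nΣxy − ΣxΣy = 12·10840 − 126·1229 = 130080 − 154854 = -24774
S_xx = nΣx² − (Σx)² = 12·1852 − 126² = 22224 − 15876 = 6348
S_yy = nΣy² − (Σy)² = 12·175727 − 1229² = 2108724 − 1510441 = 598283
r = S_xy / √(S_xx·S_yy) = -24774 / √(6348·598283) = -24774 / √3797900484 = -24774 / 61627.1084 = -0.4020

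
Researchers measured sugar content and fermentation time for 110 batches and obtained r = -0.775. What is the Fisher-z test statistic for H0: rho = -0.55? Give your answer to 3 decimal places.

-4.286

z_r = atanh(-0.775) = -1.032728,  z_0 = atanh(-0.55) = -0.618381
SE = 1/√(n−3) = 1/√107 = 0.096674
z = (z_r − z_0)/SE = (-1.032728 − (-0.618381)) / 0.096674 = -0.414347 / 0.096674 = -4.286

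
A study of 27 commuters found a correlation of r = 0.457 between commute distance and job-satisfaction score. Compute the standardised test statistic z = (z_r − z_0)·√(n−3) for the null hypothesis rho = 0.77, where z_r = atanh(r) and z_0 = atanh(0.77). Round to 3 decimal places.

Fisher z: atanh(0.457) = 0.493513, atanh(0.77) = 1.020328
z = (z_r − z_0)·√(n−3) = (0.493513 − 1.020328)·√24 = -0.526815 · 4.898979 = -2.581

-2.581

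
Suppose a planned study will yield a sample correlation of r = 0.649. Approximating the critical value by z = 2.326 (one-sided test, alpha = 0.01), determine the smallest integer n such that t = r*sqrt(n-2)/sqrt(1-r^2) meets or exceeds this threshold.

10

r√(n−2)/√(1−r²) ≥ 2.326  ⇔  n−2 ≥ (2.326)²·(1−r²)/r²
(1−r²)/r² = (1−0.421201)/0.421201 = 1.3742
n ≥ 2 + 5.410276·1.3742 = 2 + 7.4348 = 9.4348
⌈9.4348⌉ = 10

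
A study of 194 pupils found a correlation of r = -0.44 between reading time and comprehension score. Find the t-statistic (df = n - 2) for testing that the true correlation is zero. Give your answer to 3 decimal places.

-6.789

1 − r² = 1 − 0.1936 = 0.8064;  √(1−r²) = 0.897998
√(n−2) = √192 = 13.856406
t = r·√(n−2)/√(1−r²) = -0.44 · 13.856406 / 0.897998 = -6.789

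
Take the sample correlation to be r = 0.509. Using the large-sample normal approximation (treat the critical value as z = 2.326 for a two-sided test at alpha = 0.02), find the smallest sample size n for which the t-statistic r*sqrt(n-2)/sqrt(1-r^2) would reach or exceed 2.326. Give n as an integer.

r√(n−2)/√(1−r²) ≥ 2.326  ⇔  n−2 ≥ (2.326)²·(1−r²)/r²
(1−r²)/r² = (1−0.259081)/0.259081 = 2.8598
n ≥ 2 + 5.410276·2.8598 = 2 + 15.4723 = 17.4723
⌈17.4723⌉ = 18

18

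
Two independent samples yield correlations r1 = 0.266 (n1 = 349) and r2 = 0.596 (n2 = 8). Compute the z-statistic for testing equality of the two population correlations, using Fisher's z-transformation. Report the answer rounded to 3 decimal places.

z1 = atanh(0.266) = 0.272554,  z2 = atanh(0.596) = 0.686920
SE = √(1/(n1−3) + 1/(n2−3)) = √(1/346 + 1/5) = √(0.0028902 + 0.2000000) = √0.2028902 = 0.450433
z = (z1 − z2)/SE = (0.272554 − 0.686920) / 0.450433 = -0.414366 / 0.450433 = -0.920

-0.920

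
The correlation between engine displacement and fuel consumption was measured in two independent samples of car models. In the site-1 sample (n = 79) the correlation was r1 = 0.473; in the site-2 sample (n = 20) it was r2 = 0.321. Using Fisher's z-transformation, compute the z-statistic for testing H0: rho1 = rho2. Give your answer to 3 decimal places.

0.675

z1 = atanh(0.473) = 0.513928,  z2 = atanh(0.321) = 0.332762
SE = √(1/(n1−3) + 1/(n2−3)) = √(1/76 + 1/17) = √(0.0131579 + 0.0588235) = √0.0719814 = 0.268293
z = (z1 − z2)/SE = (0.513928 − 0.332762) / 0.268293 = 0.181166 / 0.268293 = 0.675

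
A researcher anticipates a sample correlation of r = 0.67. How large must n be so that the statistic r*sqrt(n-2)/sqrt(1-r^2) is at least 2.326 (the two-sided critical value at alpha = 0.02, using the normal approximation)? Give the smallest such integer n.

r√(n−2)/√(1−r²) ≥ 2.326  ⇔  n−2 ≥ (2.326)²·(1−r²)/r²
(1−r²)/r² = (1−0.4489)/0.4489 = 1.2277
n ≥ 2 + 5.410276·1.2277 = 2 + 6.6422 = 8.6422
⌈8.6422⌉ = 9

9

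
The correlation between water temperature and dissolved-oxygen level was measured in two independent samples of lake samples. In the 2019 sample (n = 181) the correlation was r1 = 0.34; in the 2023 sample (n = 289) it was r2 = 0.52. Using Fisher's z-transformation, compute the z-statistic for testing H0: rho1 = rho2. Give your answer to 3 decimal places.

Fisher z-transforms: z1 = atanh(0.34) = 0.354093, z2 = atanh(0.52) = 0.576340; difference d = -0.222247
Var(d) = 1/178 + 1/286 = 0.0056180 + 0.0034965 = 0.0091145
z = d/√Var(d) = -0.222247 / √0.0091145 = -0.222247 / 0.095470 = -2.328

-2.328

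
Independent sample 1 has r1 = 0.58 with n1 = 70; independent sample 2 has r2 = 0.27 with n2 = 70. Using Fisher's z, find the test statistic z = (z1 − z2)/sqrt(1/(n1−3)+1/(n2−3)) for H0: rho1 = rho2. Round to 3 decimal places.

z1 = atanh(0.58) = 0.662463,  z2 = atanh(0.27) = 0.276864
SE = √(1/(n1−3) + 1/(n2−3)) = √(1/67 + 1/67) = √(0.0149254 + 0.0149254) = √0.0298508 = 0.172774
z = (z1 − z2)/SE = (0.662463 − 0.276864) / 0.172774 = 0.385599 / 0.172774 = 2.232

2.232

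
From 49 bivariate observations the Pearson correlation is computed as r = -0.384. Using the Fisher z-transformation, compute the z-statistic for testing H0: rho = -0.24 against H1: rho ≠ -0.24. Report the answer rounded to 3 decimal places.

-1.085

Fisher z: atanh(-0.384) = -0.404743, atanh(-0.24) = -0.244774
z = (z_r − z_0)·√(n−3) = (-0.404743 − (-0.244774))·√46 = -0.159969 · 6.782330 = -1.085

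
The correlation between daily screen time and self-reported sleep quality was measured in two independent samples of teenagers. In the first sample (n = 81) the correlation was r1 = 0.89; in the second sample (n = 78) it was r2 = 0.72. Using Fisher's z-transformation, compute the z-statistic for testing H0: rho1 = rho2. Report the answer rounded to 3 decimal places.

3.180

z1 = atanh(0.89) = 1.421926,  z2 = atanh(0.72) = 0.907645
SE = √(1/(n1−3) + 1/(n2−3)) = √(1/78 + 1/75) = √(0.0128205 + 0.0133333) = √0.0261538 = 0.161721
z = (z1 − z2)/SE = (1.421926 − 0.907645) / 0.161721 = 0.514281 / 0.161721 = 3.180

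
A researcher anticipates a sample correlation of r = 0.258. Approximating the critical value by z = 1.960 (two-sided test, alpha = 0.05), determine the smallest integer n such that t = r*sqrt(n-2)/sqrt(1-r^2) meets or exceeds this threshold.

56

r√(n−2)/√(1−r²) ≥ 1.960  ⇔  n−2 ≥ (1.960)²·(1−r²)/r²
(1−r²)/r² = (1−0.066564)/0.066564 = 14.0231
n ≥ 2 + 3.8416·14.0231 = 2 + 53.8711 = 55.8711
⌈55.8711⌉ = 56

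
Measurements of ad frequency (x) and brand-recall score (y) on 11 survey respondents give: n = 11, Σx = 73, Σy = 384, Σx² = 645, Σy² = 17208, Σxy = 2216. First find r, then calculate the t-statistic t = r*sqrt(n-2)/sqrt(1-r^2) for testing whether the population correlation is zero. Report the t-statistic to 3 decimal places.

Numerator: nΣxy − (Σx)(Σy) = 11·2216 − (73)(384) = -3656
Denominator: √[(nΣx²−(Σx)²)(nΣy²−(Σy)²)]
  nΣx²−(Σx)² = 11·645 − 5329 = 1766;  nΣy²−(Σy)² = 11·17208 − 147456 = 41832
  √(1766·41832) = √73875312 = 8595.0749
r = -3656 / 8595.0749 = -0.4254
t = r·√(n−2)/√(1−r²) = -0.4254·√9 / √(1−0.180965) = -1.276200 / 0.905006 = -1.410

-1.410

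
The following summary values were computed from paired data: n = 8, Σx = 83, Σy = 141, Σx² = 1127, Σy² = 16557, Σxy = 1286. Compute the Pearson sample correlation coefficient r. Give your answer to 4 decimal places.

-0.0914

S_xy = nΣxy − ΣxΣy = 8·1286 − 83·141 = 10288 − 11703 = -1415
S_xx = nΣx² − (Σx)² = 8·1127 − 83² = 9016 − 6889 = 2127
S_yy = nΣy² − (Σy)² = 8·16557 − 141² = 132456 − 19881 = 112575
r = S_xy / √(S_xx·S_yy) = -1415 / √(2127·112575) = -1415 / √239447025 = -1415 / 15474.0759 = -0.0914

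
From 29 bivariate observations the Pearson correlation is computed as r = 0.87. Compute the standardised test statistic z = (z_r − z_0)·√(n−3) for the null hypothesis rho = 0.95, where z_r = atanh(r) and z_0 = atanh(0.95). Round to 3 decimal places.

z_r = atanh(0.87) = 1.333080,  z_0 = atanh(0.95) = 1.831781
SE = 1/√(n−3) = 1/√26 = 0.196116
z = (z_r − z_0)/SE = (1.333080 − 1.831781) / 0.196116 = -0.498701 / 0.196116 = -2.543

-2.543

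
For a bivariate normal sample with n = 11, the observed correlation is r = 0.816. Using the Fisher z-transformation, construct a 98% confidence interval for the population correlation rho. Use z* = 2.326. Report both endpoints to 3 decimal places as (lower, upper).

Fisher z: z_r = atanh(r) = ½·ln((1+0.816)/(1−0.816)) = 1.144728
SE(z) = 1/√(n−3) = 1/√8 = 0.353553
98% ⇒ z* = 2.326; margin = 2.326·0.353553 = 0.822364
CI on z-scale: (0.322364, 1.967092)
Back-transform: tanh(0.322364) = 0.311643, tanh(1.967092) = 0.961627

(0.312, 0.962)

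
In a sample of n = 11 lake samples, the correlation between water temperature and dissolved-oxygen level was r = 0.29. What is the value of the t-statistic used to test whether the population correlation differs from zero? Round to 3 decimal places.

0.909

1 − r² = 1 − 0.0841 = 0.9159;  √(1−r²) = 0.957027
√(n−2) = √9 = 3.000000
t = r·√(n−2)/√(1−r²) = 0.29 · 3.000000 / 0.957027 = 0.909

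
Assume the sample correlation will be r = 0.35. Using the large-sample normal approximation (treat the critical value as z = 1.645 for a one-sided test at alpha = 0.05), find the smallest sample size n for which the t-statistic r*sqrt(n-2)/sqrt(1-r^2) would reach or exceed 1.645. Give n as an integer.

Need r·√(n−2)/√(1−r²) ≥ 1.645
√(n−2) ≥ 1.645·√(1−0.1225) / 0.35 = 1.645·0.936750 / 0.35 = 4.4027
n−2 ≥ 19.3838  ⇒  n ≥ 21.3838
Smallest integer n = 22

22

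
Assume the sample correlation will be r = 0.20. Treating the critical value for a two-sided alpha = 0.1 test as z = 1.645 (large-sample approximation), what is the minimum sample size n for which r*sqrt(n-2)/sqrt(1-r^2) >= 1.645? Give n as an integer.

67

r√(n−2)/√(1−r²) ≥ 1.645  ⇔  n−2 ≥ (1.645)²·(1−r²)/r²
(1−r²)/r² = (1−0.0400)/0.0400 = 24.0000
n ≥ 2 + 2.706025·24.0000 = 2 + 64.9446 = 66.9446
⌈66.9446⌉ = 67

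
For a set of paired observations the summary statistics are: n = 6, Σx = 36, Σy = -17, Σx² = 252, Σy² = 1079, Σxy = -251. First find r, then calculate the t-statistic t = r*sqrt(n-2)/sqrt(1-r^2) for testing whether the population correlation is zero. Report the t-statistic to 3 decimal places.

-2.441

S_xy = nΣxy − ΣxΣy = 6·(-251) − 36·(-17) = -1506 − (-612) = -894
S_xx = nΣx² − (Σx)² = 6·252 − 36² = 1512 − 1296 = 216
S_yy = nΣy² − (Σy)² = 6·1079 − (-17)² = 6474 − 289 = 6185
r = S_xy / √(S_xx·S_yy) = -894 / √(216·6185) = -894 / √1335960 = -894 / 1155.8374 = -0.7735
t = r·√(n−2)/√(1−r²) = -0.7735·√4 / √(1−0.598302) = -1.547000 / 0.633796 = -2.441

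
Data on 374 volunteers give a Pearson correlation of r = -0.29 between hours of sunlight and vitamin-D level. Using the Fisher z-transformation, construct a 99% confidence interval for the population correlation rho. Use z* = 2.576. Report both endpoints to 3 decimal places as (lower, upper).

(-0.407, -0.163)

z_r = atanh(-0.29) = -0.298566;  SE = 1/√(n−3) = 1/√371 = 0.051917
z-limits: -0.298566 ± 2.576·0.051917 = -0.298566 ± 0.133738 = [-0.432304, -0.164828]
ρ-limits: (tanh -0.432304, tanh -0.164828) = (-0.407, -0.163)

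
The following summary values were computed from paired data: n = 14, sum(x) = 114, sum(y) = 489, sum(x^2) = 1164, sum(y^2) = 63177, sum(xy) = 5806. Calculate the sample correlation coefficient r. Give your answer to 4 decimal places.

0.5534

Numerator: nΣxy − (Σx)(Σy) = 14·5806 − (114)(489) = 25538
Denominator: √[(nΣx²−(Σx)²)(nΣy²−(Σy)²)]
  nΣx²−(Σx)² = 14·1164 − 12996 = 3300;  nΣy²−(Σy)² = 14·63177 − 239121 = 645357
  √(3300·645357) = √2129678100 = 46148.4355
r = 25538 / 46148.4355 = 0.5534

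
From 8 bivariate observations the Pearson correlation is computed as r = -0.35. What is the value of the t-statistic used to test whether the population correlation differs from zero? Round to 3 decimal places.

-0.915

1 − r² = 1 − 0.1225 = 0.8775;  √(1−r²) = 0.936750
√(n−2) = √6 = 2.449490
t = r·√(n−2)/√(1−r²) = -0.35 · 2.449490 / 0.936750 = -0.915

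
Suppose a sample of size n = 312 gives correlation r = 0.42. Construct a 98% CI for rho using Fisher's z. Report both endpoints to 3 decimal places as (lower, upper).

z_r = atanh(0.42) = 0.447692;  SE = 1/√(n−3) = 1/√309 = 0.056888
z-limits: 0.447692 ± 2.326·0.056888 = 0.447692 ± 0.132321 = [0.315371, 0.580013]
ρ-limits: (tanh 0.315371, tanh 0.580013) = (0.305, 0.523)

(0.305, 0.523)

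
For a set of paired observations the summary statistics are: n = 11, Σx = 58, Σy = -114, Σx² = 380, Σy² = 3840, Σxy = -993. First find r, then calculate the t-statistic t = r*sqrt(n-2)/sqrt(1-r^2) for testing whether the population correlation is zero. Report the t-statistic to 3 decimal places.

S_xy = nΣxy − ΣxΣy = 11·(-993) − 58·(-114) = -10923 − (-6612) = -4311
S_xx = nΣx² − (Σx)² = 11·380 − 58² = 4180 − 3364 = 816
S_yy = nΣy² − (Σy)² = 11·3840 − (-114)² = 42240 − 12996 = 29244
r = S_xy / √(S_xx·S_yy) = -4311 / √(816·29244) = -4311 / √23863104 = -4311 / 4884.9876 = -0.8825
t = r·√(n−2)/√(1−r²) = -0.8825·√9 / √(1−0.778806) = -2.647500 / 0.470313 = -5.629

-5.629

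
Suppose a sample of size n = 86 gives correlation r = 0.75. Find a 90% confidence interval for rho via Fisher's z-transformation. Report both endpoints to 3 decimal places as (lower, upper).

(0.660, 0.819)

z_r = atanh(0.75) = 0.972955;  SE = 1/√(n−3) = 1/√83 = 0.109764
z-limits: 0.972955 ± 1.645·0.109764 = 0.972955 ± 0.180562 = [0.792393, 1.153517]
ρ-limits: (tanh 0.792393, tanh 1.153517) = (0.660, 0.819)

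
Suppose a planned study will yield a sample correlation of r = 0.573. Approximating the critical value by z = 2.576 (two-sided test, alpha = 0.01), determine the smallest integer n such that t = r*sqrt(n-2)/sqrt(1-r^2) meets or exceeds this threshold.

16

r√(n−2)/√(1−r²) ≥ 2.576  ⇔  n−2 ≥ (2.576)²·(1−r²)/r²
(1−r²)/r² = (1−0.328329)/0.328329 = 2.0457
n ≥ 2 + 6.635776·2.0457 = 2 + 13.5748 = 15.5748
⌈15.5748⌉ = 16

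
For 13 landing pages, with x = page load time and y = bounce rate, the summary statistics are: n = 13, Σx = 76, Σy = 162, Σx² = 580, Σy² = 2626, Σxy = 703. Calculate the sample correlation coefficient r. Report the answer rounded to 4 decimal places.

-0.8503

S_xy = nΣxy − ΣxΣy = 13·703 − 76·162 = 9139 − 12312 = -3173
S_xx = nΣx² − (Σx)² = 13·580 − 76² = 7540 − 5776 = 1764
S_yy = nΣy² − (Σy)² = 13·2626 − 162² = 34138 − 26244 = 7894
r = S_xy / √(S_xx·S_yy) = -3173 / √(1764·7894) = -3173 / √13925016 = -3173 / 3731.6238 = -0.8503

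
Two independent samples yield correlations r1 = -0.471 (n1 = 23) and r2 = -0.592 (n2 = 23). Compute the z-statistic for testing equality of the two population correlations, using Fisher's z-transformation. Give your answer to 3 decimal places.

0.536

Fisher z-transforms: z1 = atanh(-0.471) = -0.511355, z2 = atanh(-0.592) = -0.680740; difference d = 0.169385
Var(d) = 1/20 + 1/20 = 0.0500000 + 0.0500000 = 0.1000000
z = d/√Var(d) = 0.169385 / √0.1000000 = 0.169385 / 0.316228 = 0.536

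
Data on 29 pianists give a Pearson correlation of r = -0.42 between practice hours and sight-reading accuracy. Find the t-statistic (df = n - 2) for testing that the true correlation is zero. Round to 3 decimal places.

1 − r² = 1 − 0.1764 = 0.8236;  √(1−r²) = 0.907524
√(n−2) = √27 = 5.196152
t = r·√(n−2)/√(1−r²) = -0.42 · 5.196152 / 0.907524 = -2.405

-2.405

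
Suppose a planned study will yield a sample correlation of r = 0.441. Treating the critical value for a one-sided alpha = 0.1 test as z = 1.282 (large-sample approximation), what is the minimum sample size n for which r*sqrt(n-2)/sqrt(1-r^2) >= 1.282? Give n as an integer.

9

Need r·√(n−2)/√(1−r²) ≥ 1.282
√(n−2) ≥ 1.282·√(1−0.194481) / 0.441 = 1.282·0.897507 / 0.441 = 2.6091
n−2 ≥ 6.8074  ⇒  n ≥ 8.8074
Smallest integer n = 9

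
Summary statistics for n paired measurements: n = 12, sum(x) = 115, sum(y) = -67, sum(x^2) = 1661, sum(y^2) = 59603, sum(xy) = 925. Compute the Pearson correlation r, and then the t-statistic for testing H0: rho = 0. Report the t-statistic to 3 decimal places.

0.895

S_xy = nΣxy − ΣxΣy = 12·925 − 115·(-67) = 11100 − (-7705) = 18805
S_xx = nΣx² − (Σx)² = 12·1661 − 115² = 19932 − 13225 = 6707
S_yy = nΣy² − (Σy)² = 12·59603 − (-67)² = 715236 − 4489 = 710747
r = S_xy / √(S_xx·S_yy) = 18805 / √(6707·710747) = 18805 / √4766980129 = 18805 / 69043.3207 = 0.2724
t = r·√(n−2)/√(1−r²) = 0.2724·√10 / √(1−0.074202) = 0.861404 / 0.962184 = 0.895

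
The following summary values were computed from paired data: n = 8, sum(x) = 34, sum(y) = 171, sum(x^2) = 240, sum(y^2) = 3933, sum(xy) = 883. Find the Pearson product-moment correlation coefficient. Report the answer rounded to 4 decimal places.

Numerator: nΣxy − (Σx)(Σy) = 8·883 − (34)(171) = 1250
Denominator: √[(nΣx²−(Σx)²)(nΣy²−(Σy)²)]
  nΣx²−(Σx)² = 8·240 − 1156 = 764;  nΣy²−(Σy)² = 8·3933 − 29241 = 2223
  √(764·2223) = √1698372 = 1303.2160
r = 1250 / 1303.2160 = 0.9592

0.9592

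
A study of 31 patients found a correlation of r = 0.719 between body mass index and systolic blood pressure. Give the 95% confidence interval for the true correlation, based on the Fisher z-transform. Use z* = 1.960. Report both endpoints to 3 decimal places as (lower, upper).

(0.489, 0.855)

Fisher z: z_r = atanh(r) = ½·ln((1+0.719)/(1−0.719)) = 0.905572
SE(z) = 1/√(n−3) = 1/√28 = 0.188982
95% ⇒ z* = 1.960; margin = 1.960·0.188982 = 0.370405
CI on z-scale: (0.535167, 1.275977)
Back-transform: tanh(0.535167) = 0.489321, tanh(1.275977) = 0.855409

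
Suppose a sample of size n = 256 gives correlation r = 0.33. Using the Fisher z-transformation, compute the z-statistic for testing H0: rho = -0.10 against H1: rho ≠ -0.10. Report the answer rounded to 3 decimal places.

z_r = atanh(0.33) = 0.342828,  z_0 = atanh(-0.10) = -0.100335
SE = 1/√(n−3) = 1/√253 = 0.062869
z = (z_r − z_0)/SE = (0.342828 − (-0.100335)) / 0.062869 = 0.443163 / 0.062869 = 7.049

7.049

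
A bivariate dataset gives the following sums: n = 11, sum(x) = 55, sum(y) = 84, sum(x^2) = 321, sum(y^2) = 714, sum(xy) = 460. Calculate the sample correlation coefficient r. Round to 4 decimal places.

S_xy = nΣxy − ΣxΣy = 11·460 − 55·84 = 5060 − 4620 = 440
S_xx = nΣx² − (Σx)² = 11·321 − 55² = 3531 − 3025 = 506
S_yy = nΣy² − (Σy)² = 11·714 − 84² = 7854 − 7056 = 798
r = S_xy / √(S_xx·S_yy) = 440 / √(506·798) = 440 / √403788 = 440 / 635.4432 = 0.6924

0.6924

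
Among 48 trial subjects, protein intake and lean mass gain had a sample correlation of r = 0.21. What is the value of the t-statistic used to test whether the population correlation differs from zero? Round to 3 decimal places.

1.457

t = r·√(n−2) / √(1−r²) with r = 0.21, n = 48
  = 0.21·√46 / √(1 − 0.0441)
  = 0.21·6.782330 / 0.977701
  = 1.424289 / 0.977701 = 1.457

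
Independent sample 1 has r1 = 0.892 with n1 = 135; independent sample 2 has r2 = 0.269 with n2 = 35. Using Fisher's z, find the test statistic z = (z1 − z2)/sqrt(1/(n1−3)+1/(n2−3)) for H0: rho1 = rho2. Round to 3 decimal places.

5.866

Fisher z-transforms: z1 = atanh(0.892) = 1.431629, z2 = atanh(0.269) = 0.275786; difference d = 1.155843
Var(d) = 1/132 + 1/32 = 0.0075758 + 0.0312500 = 0.0388258
z = d/√Var(d) = 1.155843 / √0.0388258 = 1.155843 / 0.197043 = 5.866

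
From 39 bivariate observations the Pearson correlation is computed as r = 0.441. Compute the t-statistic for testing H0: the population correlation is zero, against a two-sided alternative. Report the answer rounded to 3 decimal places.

2.989

1 − r² = 1 − 0.194481 = 0.805519;  √(1−r²) = 0.897507
√(n−2) = √37 = 6.082763
t = r·√(n−2)/√(1−r²) = 0.441 · 6.082763 / 0.897507 = 2.989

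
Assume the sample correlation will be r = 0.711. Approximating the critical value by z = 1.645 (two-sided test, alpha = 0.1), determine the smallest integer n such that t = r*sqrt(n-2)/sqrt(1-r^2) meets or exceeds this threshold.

r√(n−2)/√(1−r²) ≥ 1.645  ⇔  n−2 ≥ (1.645)²·(1−r²)/r²
(1−r²)/r² = (1−0.505521)/0.505521 = 0.9782
n ≥ 2 + 2.706025·0.9782 = 2 + 2.6470 = 4.6470
⌈4.6470⌉ = 5

5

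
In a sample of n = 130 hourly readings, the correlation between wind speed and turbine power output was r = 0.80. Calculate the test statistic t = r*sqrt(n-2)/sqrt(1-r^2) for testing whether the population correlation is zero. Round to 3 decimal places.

15.085

1 − r² = 1 − 0.6400 = 0.3600;  √(1−r²) = 0.600000
√(n−2) = √128 = 11.313708
t = r·√(n−2)/√(1−r²) = 0.80 · 11.313708 / 0.600000 = 15.085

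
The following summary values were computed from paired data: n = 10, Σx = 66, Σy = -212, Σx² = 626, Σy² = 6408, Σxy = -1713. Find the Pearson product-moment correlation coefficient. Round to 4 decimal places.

S_xy = nΣxy − ΣxΣy = 10·(-1713) − 66·(-212) = -17130 − (-13992) = -3138
S_xx = nΣx² − (Σx)² = 10·626 − 66² = 6260 − 4356 = 1904
S_yy = nΣy² − (Σy)² = 10·6408 − (-212)² = 64080 − 44944 = 19136
r = S_xy / √(S_xx·S_yy) = -3138 / √(1904·19136) = -3138 / √36434944 = -3138 / 6036.1365 = -0.5199

-0.5199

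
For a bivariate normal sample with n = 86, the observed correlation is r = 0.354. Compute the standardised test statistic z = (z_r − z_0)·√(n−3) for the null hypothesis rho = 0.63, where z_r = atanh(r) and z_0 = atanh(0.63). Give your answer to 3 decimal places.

-3.384

z_r = atanh(0.354) = 0.370009,  z_0 = atanh(0.63) = 0.741416
SE = 1/√(n−3) = 1/√83 = 0.109764
z = (z_r − z_0)/SE = (0.370009 − 0.741416) / 0.109764 = -0.371407 / 0.109764 = -3.384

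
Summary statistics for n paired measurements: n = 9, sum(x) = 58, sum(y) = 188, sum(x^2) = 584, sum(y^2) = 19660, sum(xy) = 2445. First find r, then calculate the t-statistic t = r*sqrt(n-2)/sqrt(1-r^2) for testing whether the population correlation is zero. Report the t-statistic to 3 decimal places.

Numerator: nΣxy − (Σx)(Σy) = 9·2445 − (58)(188) = 11101
Denominator: √[(nΣx²−(Σx)²)(nΣy²−(Σy)²)]
  nΣx²−(Σx)² = 9·584 − 3364 = 1892;  nΣy²−(Σy)² = 9·19660 − 35344 = 141596
  √(1892·141596) = √267899632 = 16367.6398
r = 11101 / 16367.6398 = 0.6782
t = r·√(n−2)/√(1−r²) = 0.6782·√7 / √(1−0.459955) = 1.794349 / 0.734878 = 2.442

2.442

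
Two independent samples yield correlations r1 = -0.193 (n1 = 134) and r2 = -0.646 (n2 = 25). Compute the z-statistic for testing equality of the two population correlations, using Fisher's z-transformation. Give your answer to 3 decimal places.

Fisher z-transforms: z1 = atanh(-0.193) = -0.195451, z2 = atanh(-0.646) = -0.768403; difference d = 0.572952
Var(d) = 1/131 + 1/22 = 0.0076336 + 0.0454545 = 0.0530881
z = d/√Var(d) = 0.572952 / √0.0530881 = 0.572952 / 0.230409 = 2.487

2.487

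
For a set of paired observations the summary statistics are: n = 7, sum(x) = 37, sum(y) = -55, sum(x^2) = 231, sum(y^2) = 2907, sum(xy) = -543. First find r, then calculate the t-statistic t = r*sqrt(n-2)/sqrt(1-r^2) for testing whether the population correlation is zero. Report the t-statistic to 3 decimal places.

-3.639

S_xy = nΣxy − ΣxΣy = 7·(-543) − 37·(-55) = -3801 − (-2035) = -1766
S_xx = nΣx² − (Σx)² = 7·231 − 37² = 1617 − 1369 = 248
S_yy = nΣy² − (Σy)² = 7·2907 − (-55)² = 20349 − 3025 = 17324
r = S_xy / √(S_xx·S_yy) = -1766 / √(248·17324) = -1766 / √4296352 = -1766 / 2072.7643 = -0.8520
t = r·√(n−2)/√(1−r²) = -0.8520·√5 / √(1−0.725904) = -1.905130 / 0.523542 = -3.639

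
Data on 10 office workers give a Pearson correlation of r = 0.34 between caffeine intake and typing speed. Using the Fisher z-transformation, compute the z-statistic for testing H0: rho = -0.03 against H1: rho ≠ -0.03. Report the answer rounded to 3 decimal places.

1.016

Fisher z: atanh(0.34) = 0.354093, atanh(-0.03) = -0.030009
z = (z_r − z_0)·√(n−3) = (0.354093 − (-0.030009))·√7 = 0.384102 · 2.645751 = 1.016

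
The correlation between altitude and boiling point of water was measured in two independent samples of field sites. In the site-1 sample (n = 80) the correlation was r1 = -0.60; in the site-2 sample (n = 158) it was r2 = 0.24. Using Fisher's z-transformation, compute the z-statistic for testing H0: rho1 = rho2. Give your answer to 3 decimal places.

Fisher z-transforms: z1 = atanh(-0.60) = -0.693147, z2 = atanh(0.24) = 0.244774; difference d = -0.937921
Var(d) = 1/77 + 1/155 = 0.0129870 + 0.0064516 = 0.0194386
z = d/√Var(d) = -0.937921 / √0.0194386 = -0.937921 / 0.139422 = -6.727

-6.727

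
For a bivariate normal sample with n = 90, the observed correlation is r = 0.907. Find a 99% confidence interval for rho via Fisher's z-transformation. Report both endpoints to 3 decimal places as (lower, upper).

z_r = atanh(0.907) = 1.510344;  SE = 1/√(n−3) = 1/√87 = 0.107211
z-limits: 1.510344 ± 2.576·0.107211 = 1.510344 ± 0.276176 = [1.234168, 1.786520]
ρ-limits: (tanh 1.234168, tanh 1.786520) = (0.844, 0.945)

(0.844, 0.945)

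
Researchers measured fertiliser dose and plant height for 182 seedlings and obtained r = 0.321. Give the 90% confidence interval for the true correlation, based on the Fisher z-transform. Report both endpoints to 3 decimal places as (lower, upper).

(0.207, 0.427)

Fisher z: z_r = atanh(r) = ½·ln((1+0.321)/(1−0.321)) = 0.332762
SE(z) = 1/√(n−3) = 1/√179 = 0.074744
90% ⇒ z* = 1.645; margin = 1.645·0.074744 = 0.122954
CI on z-scale: (0.209808, 0.455716)
Back-transform: tanh(0.209808) = 0.206783, tanh(0.455716) = 0.426586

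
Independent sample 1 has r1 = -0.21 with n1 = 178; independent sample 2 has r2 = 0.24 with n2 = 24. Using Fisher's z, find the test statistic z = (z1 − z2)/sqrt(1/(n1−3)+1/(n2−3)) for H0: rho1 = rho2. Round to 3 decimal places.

z1 = atanh(-0.21) = -0.213171,  z2 = atanh(0.24) = 0.244774
SE = √(1/(n1−3) + 1/(n2−3)) = √(1/175 + 1/21) = √(0.0057143 + 0.0476190) = √0.0533333 = 0.230940
z = (z1 − z2)/SE = (-0.213171 − 0.244774) / 0.230940 = -0.457945 / 0.230940 = -1.983

-1.983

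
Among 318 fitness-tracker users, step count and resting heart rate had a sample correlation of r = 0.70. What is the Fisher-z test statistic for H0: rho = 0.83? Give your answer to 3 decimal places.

z_r = atanh(0.70) = 0.867301,  z_0 = atanh(0.83) = 1.188136
SE = 1/√(n−3) = 1/√315 = 0.056344
z = (z_r − z_0)/SE = (0.867301 − 1.188136) / 0.056344 = -0.320835 / 0.056344 = -5.694

-5.694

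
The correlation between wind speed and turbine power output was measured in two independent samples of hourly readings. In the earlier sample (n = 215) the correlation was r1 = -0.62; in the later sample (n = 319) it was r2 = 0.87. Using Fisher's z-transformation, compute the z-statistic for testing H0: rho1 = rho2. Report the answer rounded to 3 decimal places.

-23.182

Fisher z-transforms: z1 = atanh(-0.62) = -0.725005, z2 = atanh(0.87) = 1.333080; difference d = -2.058085
Var(d) = 1/212 + 1/316 = 0.0047170 + 0.0031646 = 0.0078816
z = d/√Var(d) = -2.058085 / √0.0078816 = -2.058085 / 0.088778 = -23.182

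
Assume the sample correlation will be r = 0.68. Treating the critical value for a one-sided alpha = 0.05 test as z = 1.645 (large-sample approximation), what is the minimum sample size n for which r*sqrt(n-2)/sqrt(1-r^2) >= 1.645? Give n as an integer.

6

Need r·√(n−2)/√(1−r²) ≥ 1.645
√(n−2) ≥ 1.645·√(1−0.4624) / 0.68 = 1.645·0.733212 / 0.68 = 1.7737
n−2 ≥ 3.1460  ⇒  n ≥ 5.1460
Smallest integer n = 6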